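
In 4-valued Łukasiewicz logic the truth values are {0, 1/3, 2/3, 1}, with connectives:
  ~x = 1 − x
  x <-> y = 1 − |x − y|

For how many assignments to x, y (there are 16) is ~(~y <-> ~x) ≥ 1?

x = 0, y = 0 ↦ 0  <
x = 0, y = 1/3 ↦ 1/3  <
x = 0, y = 2/3 ↦ 2/3  <
x = 0, y = 1 ↦ 1  ≥
x = 1/3, y = 0 ↦ 1/3  <
x = 1/3, y = 1/3 ↦ 0  <
x = 1/3, y = 2/3 ↦ 1/3  <
x = 1/3, y = 1 ↦ 2/3  <
x = 2/3, y = 0 ↦ 2/3  <
x = 2/3, y = 1/3 ↦ 1/3  <
x = 2/3, y = 2/3 ↦ 0  <
x = 2/3, y = 1 ↦ 1/3  <
x = 1, y = 0 ↦ 1  ≥
x = 1, y = 1/3 ↦ 2/3  <
x = 1, y = 2/3 ↦ 1/3  <
x = 1, y = 1 ↦ 0  <
So 2 of the 16 assignments meet the threshold.

2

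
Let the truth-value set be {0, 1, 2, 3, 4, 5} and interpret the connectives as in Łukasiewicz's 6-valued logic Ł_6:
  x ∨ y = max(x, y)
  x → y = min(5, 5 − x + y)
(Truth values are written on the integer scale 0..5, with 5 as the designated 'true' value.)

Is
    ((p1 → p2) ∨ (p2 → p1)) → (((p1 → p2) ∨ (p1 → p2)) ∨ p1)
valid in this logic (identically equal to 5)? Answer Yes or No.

Counterexample: take p1 = 1, p2 = 0.
p1 → p2 = 1 → 0 = 4
p2 → p1 = 0 → 1 = 5
(p1 → p2) ∨ (p2 → p1) = 4 ∨ 5 = 5
p1 → p2 = 1 → 0 = 4
p1 → p2 = 1 → 0 = 4
(p1 → p2) ∨ (p1 → p2) = 4 ∨ 4 = 4
((p1 → p2) ∨ (p1 → p2)) ∨ p1 = 4 ∨ 1 = 4
((p1 → p2) ∨ (p2 → p1)) → (((p1 → p2) ∨ (p1 → p2)) ∨ p1) = 5 → 4 = 4
This gives 4 ≠ 5.

No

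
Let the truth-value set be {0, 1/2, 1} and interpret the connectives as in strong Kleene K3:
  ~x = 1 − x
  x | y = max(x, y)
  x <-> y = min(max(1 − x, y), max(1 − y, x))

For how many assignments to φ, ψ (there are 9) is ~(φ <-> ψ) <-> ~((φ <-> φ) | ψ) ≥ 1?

2

φ = 0, ψ = 0 ↦ 1  ≥
φ = 0, ψ = 1/2 ↦ 1/2  <
φ = 0, ψ = 1 ↦ 0  <
φ = 1/2, ψ = 0 ↦ 1/2  <
φ = 1/2, ψ = 1/2 ↦ 1/2  <
φ = 1/2, ψ = 1 ↦ 1/2  <
φ = 1, ψ = 0 ↦ 0  <
φ = 1, ψ = 1/2 ↦ 1/2  <
φ = 1, ψ = 1 ↦ 1  ≥
So 2 of the 9 assignments meet the threshold.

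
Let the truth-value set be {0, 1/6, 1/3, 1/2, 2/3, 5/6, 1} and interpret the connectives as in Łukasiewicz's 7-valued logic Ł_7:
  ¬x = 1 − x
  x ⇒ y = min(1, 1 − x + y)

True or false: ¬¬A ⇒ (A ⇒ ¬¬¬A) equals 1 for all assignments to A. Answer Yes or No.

Counterexample: take A = 5/6.
¬A = ¬5/6 = 1/6
¬¬A = ¬1/6 = 5/6
¬A = ¬5/6 = 1/6
¬¬A = ¬1/6 = 5/6
¬¬¬A = ¬5/6 = 1/6
A ⇒ ¬¬¬A = 5/6 ⇒ 1/6 = 1/3
¬¬A ⇒ (A ⇒ ¬¬¬A) = 5/6 ⇒ 1/3 = 1/2
This gives 1/2 ≠ 1.

No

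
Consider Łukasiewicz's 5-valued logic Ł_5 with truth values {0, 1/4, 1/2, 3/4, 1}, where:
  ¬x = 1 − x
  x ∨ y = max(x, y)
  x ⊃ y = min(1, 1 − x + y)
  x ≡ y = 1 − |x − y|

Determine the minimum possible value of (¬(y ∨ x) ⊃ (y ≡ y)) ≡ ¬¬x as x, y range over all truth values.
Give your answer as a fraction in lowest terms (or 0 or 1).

0

Take x = 0, y = 0:
y ∨ x = 0 ∨ 0 = 0
¬(y ∨ x) = ¬0 = 1
y ≡ y = 0 ≡ 0 = 1
¬(y ∨ x) ⊃ (y ≡ y) = 1 ⊃ 1 = 1
¬x = ¬0 = 1
¬¬x = ¬1 = 0
(¬(y ∨ x) ⊃ (y ≡ y)) ≡ ¬¬x = 1 ≡ 0 = 0
No assignment yields a value below 0, so this is the minimum.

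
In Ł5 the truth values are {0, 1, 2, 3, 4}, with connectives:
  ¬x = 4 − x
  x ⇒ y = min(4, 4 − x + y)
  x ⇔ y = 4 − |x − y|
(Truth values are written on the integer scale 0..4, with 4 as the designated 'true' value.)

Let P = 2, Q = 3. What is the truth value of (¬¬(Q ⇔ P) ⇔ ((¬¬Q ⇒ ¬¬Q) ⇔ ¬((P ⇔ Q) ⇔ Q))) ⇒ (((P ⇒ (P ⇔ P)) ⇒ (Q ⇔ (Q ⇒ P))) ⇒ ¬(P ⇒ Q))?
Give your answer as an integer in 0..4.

Q ⇔ P = 3 ⇔ 2 = 3
¬(Q ⇔ P) = ¬3 = 1
¬¬(Q ⇔ P) = ¬1 = 3
¬Q = ¬3 = 1
¬¬Q = ¬1 = 3
¬Q = ¬3 = 1
¬¬Q = ¬1 = 3
¬¬Q ⇒ ¬¬Q = 3 ⇒ 3 = 4
P ⇔ Q = 2 ⇔ 3 = 3
(P ⇔ Q) ⇔ Q = 3 ⇔ 3 = 4
¬((P ⇔ Q) ⇔ Q) = ¬4 = 0
(¬¬Q ⇒ ¬¬Q) ⇔ ¬((P ⇔ Q) ⇔ Q) = 4 ⇔ 0 = 0
¬¬(Q ⇔ P) ⇔ ((¬¬Q ⇒ ¬¬Q) ⇔ ¬((P ⇔ Q) ⇔ Q)) = 3 ⇔ 0 = 1
P ⇔ P = 2 ⇔ 2 = 4
P ⇒ (P ⇔ P) = 2 ⇒ 4 = 4
Q ⇒ P = 3 ⇒ 2 = 3
Q ⇔ (Q ⇒ P) = 3 ⇔ 3 = 4
(P ⇒ (P ⇔ P)) ⇒ (Q ⇔ (Q ⇒ P)) = 4 ⇒ 4 = 4
P ⇒ Q = 2 ⇒ 3 = 4
¬(P ⇒ Q) = ¬4 = 0
((P ⇒ (P ⇔ P)) ⇒ (Q ⇔ (Q ⇒ P))) ⇒ ¬(P ⇒ Q) = 4 ⇒ 0 = 0
(¬¬(Q ⇔ P) ⇔ ((¬¬Q ⇒ ¬¬Q) ⇔ ¬((P ⇔ Q) ⇔ Q))) ⇒ (((P ⇒ (P ⇔ P)) ⇒ (Q ⇔ (Q ⇒ P))) ⇒ ¬(P ⇒ Q)) = 1 ⇒ 0 = 3

3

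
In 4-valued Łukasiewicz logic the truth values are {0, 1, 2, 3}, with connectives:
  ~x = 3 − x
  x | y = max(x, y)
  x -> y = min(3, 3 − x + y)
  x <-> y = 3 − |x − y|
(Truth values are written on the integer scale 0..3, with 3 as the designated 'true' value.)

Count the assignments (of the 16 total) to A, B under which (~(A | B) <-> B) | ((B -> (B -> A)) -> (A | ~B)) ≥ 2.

16

A = 0, B = 0 ↦ 3  ≥
A = 0, B = 1 ↦ 2  ≥
A = 0, B = 2 ↦ 2  ≥
A = 0, B = 3 ↦ 3  ≥
A = 1, B = 0 ↦ 3  ≥
A = 1, B = 1 ↦ 2  ≥
A = 1, B = 2 ↦ 2  ≥
A = 1, B = 3 ↦ 3  ≥
A = 2, B = 0 ↦ 3  ≥
A = 2, B = 1 ↦ 3  ≥
A = 2, B = 2 ↦ 2  ≥
A = 2, B = 3 ↦ 3  ≥
A = 3, B = 0 ↦ 3  ≥
A = 3, B = 1 ↦ 3  ≥
A = 3, B = 2 ↦ 3  ≥
A = 3, B = 3 ↦ 3  ≥
So 16 of the 16 assignments meet the threshold.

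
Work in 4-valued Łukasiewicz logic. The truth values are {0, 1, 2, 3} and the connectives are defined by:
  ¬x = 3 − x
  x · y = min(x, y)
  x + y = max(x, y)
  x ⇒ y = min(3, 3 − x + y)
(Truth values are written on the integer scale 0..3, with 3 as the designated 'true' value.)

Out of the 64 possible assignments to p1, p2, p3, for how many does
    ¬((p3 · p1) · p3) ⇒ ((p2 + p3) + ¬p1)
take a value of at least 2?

value 3: 51 assignments (counts)
value 2: 9 assignments (counts)
value 1: 3 assignments
value 0: 1 assignment
So 60 of the 64 assignments meet the threshold.

60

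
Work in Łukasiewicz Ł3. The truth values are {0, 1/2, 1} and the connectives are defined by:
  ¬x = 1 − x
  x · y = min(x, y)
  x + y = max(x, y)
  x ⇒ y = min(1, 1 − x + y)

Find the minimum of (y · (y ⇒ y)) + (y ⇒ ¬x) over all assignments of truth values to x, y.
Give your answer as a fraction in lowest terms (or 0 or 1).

1/2

Take x = 1, y = 1/2:
y ⇒ y = 1/2 ⇒ 1/2 = 1
y · (y ⇒ y) = 1/2 · 1 = 1/2
¬x = ¬1 = 0
y ⇒ ¬x = 1/2 ⇒ 0 = 1/2
(y · (y ⇒ y)) + (y ⇒ ¬x) = 1/2 + 1/2 = 1/2
No assignment yields a value below 1/2, so this is the minimum.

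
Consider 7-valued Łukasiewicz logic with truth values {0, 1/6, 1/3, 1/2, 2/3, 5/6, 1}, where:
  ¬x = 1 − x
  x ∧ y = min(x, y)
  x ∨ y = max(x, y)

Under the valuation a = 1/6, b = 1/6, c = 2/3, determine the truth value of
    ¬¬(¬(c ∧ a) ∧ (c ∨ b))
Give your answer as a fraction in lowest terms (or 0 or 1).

c ∧ a = 2/3 ∧ 1/6 = 1/6
¬(c ∧ a) = ¬1/6 = 5/6
c ∨ b = 2/3 ∨ 1/6 = 2/3
¬(c ∧ a) ∧ (c ∨ b) = 5/6 ∧ 2/3 = 2/3
¬(¬(c ∧ a) ∧ (c ∨ b)) = ¬2/3 = 1/3
¬¬(¬(c ∧ a) ∧ (c ∨ b)) = ¬1/3 = 2/3

2/3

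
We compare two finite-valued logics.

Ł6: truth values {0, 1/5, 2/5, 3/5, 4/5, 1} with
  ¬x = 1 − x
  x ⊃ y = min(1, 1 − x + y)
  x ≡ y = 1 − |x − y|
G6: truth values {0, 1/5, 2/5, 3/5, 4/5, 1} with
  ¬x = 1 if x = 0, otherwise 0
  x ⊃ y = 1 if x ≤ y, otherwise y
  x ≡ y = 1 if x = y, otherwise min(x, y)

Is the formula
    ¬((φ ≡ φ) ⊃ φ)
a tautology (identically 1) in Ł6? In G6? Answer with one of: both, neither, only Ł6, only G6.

neither

In Ł6: at φ = 1/5 the value is 4/5 — not a tautology.
In G6: at φ = 1/5 the value is 0 — not a tautology.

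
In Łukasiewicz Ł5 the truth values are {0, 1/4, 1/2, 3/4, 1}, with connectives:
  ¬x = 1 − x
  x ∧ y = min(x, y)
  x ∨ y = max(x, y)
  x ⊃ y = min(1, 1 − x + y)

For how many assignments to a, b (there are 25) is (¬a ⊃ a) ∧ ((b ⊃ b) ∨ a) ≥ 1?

15

value 1: 15 assignments (counts)
value 1/2: 5 assignments
value 0: 5 assignments
So 15 of the 25 assignments meet the threshold.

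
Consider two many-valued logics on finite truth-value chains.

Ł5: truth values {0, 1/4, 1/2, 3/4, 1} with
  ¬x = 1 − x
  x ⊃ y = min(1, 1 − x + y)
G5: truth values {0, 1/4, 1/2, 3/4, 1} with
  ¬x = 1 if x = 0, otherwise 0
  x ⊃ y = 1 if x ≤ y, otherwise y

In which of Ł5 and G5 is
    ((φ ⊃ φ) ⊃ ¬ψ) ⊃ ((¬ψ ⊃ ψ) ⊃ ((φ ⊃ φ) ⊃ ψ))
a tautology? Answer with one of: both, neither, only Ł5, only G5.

In Ł5: every assignment gives 1 — tautology.
In G5: every assignment gives 1 — tautology.

both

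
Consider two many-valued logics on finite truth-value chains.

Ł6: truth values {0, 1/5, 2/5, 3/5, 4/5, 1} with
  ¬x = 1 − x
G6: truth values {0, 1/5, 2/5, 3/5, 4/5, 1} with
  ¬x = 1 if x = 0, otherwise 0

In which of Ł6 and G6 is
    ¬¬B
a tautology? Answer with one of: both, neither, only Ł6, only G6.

In Ł6: at B = 0 the value is 0 — not a tautology.
In G6: at B = 0 the value is 0 — not a tautology.

neither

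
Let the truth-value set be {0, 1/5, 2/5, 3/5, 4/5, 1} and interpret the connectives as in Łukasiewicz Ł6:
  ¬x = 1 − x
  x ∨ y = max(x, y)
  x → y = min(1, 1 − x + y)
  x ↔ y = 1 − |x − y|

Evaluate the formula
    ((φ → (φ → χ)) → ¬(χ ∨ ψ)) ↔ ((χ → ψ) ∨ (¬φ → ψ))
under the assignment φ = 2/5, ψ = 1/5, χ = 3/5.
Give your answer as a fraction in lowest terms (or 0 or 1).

4/5

φ → χ = 2/5 → 3/5 = 1
φ → (φ → χ) = 2/5 → 1 = 1
χ ∨ ψ = 3/5 ∨ 1/5 = 3/5
¬(χ ∨ ψ) = ¬3/5 = 2/5
(φ → (φ → χ)) → ¬(χ ∨ ψ) = 1 → 2/5 = 2/5
χ → ψ = 3/5 → 1/5 = 3/5
¬φ = ¬2/5 = 3/5
¬φ → ψ = 3/5 → 1/5 = 3/5
(χ → ψ) ∨ (¬φ → ψ) = 3/5 ∨ 3/5 = 3/5
((φ → (φ → χ)) → ¬(χ ∨ ψ)) ↔ ((χ → ψ) ∨ (¬φ → ψ)) = 2/5 ↔ 3/5 = 4/5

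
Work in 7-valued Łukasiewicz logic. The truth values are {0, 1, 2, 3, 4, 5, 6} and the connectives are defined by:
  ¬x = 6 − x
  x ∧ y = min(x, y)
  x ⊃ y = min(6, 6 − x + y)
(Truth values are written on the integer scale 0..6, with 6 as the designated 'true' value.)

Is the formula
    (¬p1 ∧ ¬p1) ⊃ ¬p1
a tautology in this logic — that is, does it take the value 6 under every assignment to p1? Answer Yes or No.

p1 = 0 ↦ 6
p1 = 1 ↦ 6
p1 = 2 ↦ 6
p1 = 3 ↦ 6
p1 = 4 ↦ 6
p1 = 5 ↦ 6
p1 = 6 ↦ 6
Every assignment gives a value ≥ 6.

Yes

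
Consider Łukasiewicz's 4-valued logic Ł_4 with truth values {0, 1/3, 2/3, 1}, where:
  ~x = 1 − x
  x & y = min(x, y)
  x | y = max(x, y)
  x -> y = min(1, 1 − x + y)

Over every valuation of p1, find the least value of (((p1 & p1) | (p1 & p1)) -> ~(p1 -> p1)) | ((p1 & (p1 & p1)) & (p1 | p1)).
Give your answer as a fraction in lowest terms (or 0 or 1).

Take p1 = 1/3:
p1 & p1 = 1/3 & 1/3 = 1/3
p1 & p1 = 1/3 & 1/3 = 1/3
(p1 & p1) | (p1 & p1) = 1/3 | 1/3 = 1/3
p1 -> p1 = 1/3 -> 1/3 = 1
~(p1 -> p1) = ~1 = 0
((p1 & p1) | (p1 & p1)) -> ~(p1 -> p1) = 1/3 -> 0 = 2/3
p1 & p1 = 1/3 & 1/3 = 1/3
p1 & (p1 & p1) = 1/3 & 1/3 = 1/3
p1 | p1 = 1/3 | 1/3 = 1/3
(p1 & (p1 & p1)) & (p1 | p1) = 1/3 & 1/3 = 1/3
(((p1 & p1) | (p1 & p1)) -> ~(p1 -> p1)) | ((p1 & (p1 & p1)) & (p1 | p1)) = 2/3 | 1/3 = 2/3
No assignment yields a value below 2/3, so this is the minimum.

2/3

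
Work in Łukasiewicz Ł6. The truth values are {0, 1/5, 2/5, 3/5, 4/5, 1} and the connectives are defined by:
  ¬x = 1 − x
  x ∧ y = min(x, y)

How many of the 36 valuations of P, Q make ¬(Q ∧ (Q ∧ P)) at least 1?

11

value 1: 11 assignments (counts)
value 4/5: 9 assignments
value 3/5: 7 assignments
value 2/5: 5 assignments
value 1/5: 3 assignments
value 0: 1 assignment
So 11 of the 36 assignments meet the threshold.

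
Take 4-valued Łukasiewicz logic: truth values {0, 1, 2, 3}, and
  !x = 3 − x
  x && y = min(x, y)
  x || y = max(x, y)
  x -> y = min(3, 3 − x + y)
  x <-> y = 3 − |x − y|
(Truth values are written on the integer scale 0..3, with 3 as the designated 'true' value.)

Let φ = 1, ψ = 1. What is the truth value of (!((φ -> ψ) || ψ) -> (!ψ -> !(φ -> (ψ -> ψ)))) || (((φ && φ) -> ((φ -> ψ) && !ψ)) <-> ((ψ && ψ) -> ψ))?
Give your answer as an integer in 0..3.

φ -> ψ = 1 -> 1 = 3
(φ -> ψ) || ψ = 3 || 1 = 3
!((φ -> ψ) || ψ) = !3 = 0
!ψ = !1 = 2
ψ -> ψ = 1 -> 1 = 3
φ -> (ψ -> ψ) = 1 -> 3 = 3
!(φ -> (ψ -> ψ)) = !3 = 0
!ψ -> !(φ -> (ψ -> ψ)) = 2 -> 0 = 1
!((φ -> ψ) || ψ) -> (!ψ -> !(φ -> (ψ -> ψ))) = 0 -> 1 = 3
φ && φ = 1 && 1 = 1
φ -> ψ = 1 -> 1 = 3
!ψ = !1 = 2
(φ -> ψ) && !ψ = 3 && 2 = 2
(φ && φ) -> ((φ -> ψ) && !ψ) = 1 -> 2 = 3
ψ && ψ = 1 && 1 = 1
(ψ && ψ) -> ψ = 1 -> 1 = 3
((φ && φ) -> ((φ -> ψ) && !ψ)) <-> ((ψ && ψ) -> ψ) = 3 <-> 3 = 3
(!((φ -> ψ) || ψ) -> (!ψ -> !(φ -> (ψ -> ψ)))) || (((φ && φ) -> ((φ -> ψ) && !ψ)) <-> ((ψ && ψ) -> ψ)) = 3 || 3 = 3

3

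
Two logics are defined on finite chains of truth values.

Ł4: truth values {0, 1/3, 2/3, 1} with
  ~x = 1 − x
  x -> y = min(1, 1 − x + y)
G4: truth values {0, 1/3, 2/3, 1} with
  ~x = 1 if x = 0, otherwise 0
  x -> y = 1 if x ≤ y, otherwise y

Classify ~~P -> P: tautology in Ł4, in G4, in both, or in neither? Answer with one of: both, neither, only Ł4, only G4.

only Ł4

In Ł4: every assignment gives 1 — tautology.
In G4: at P = 1/3 the value is 1/3 — not a tautology.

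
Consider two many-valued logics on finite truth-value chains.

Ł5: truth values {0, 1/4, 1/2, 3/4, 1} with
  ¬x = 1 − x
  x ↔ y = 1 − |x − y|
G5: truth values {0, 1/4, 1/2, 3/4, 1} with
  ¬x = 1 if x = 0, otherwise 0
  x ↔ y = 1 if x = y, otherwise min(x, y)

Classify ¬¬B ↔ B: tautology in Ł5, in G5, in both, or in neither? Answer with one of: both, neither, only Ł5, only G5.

In Ł5: every assignment gives 1 — tautology.
In G5: at B = 1/4 the value is 1/4 — not a tautology.

only Ł5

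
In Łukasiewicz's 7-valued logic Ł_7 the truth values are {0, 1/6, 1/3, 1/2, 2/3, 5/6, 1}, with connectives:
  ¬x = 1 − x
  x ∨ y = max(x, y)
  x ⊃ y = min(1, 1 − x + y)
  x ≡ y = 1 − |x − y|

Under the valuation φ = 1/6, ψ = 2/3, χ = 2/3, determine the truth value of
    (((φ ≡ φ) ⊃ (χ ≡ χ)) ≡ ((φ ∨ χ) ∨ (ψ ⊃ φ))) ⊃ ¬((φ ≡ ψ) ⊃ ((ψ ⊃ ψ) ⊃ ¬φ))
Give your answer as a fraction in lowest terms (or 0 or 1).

1/3

φ ≡ φ = 1/6 ≡ 1/6 = 1
χ ≡ χ = 2/3 ≡ 2/3 = 1
(φ ≡ φ) ⊃ (χ ≡ χ) = 1 ⊃ 1 = 1
φ ∨ χ = 1/6 ∨ 2/3 = 2/3
ψ ⊃ φ = 2/3 ⊃ 1/6 = 1/2
(φ ∨ χ) ∨ (ψ ⊃ φ) = 2/3 ∨ 1/2 = 2/3
((φ ≡ φ) ⊃ (χ ≡ χ)) ≡ ((φ ∨ χ) ∨ (ψ ⊃ φ)) = 1 ≡ 2/3 = 2/3
φ ≡ ψ = 1/6 ≡ 2/3 = 1/2
ψ ⊃ ψ = 2/3 ⊃ 2/3 = 1
¬φ = ¬1/6 = 5/6
(ψ ⊃ ψ) ⊃ ¬φ = 1 ⊃ 5/6 = 5/6
(φ ≡ ψ) ⊃ ((ψ ⊃ ψ) ⊃ ¬φ) = 1/2 ⊃ 5/6 = 1
¬((φ ≡ ψ) ⊃ ((ψ ⊃ ψ) ⊃ ¬φ)) = ¬1 = 0
(((φ ≡ φ) ⊃ (χ ≡ χ)) ≡ ((φ ∨ χ) ∨ (ψ ⊃ φ))) ⊃ ¬((φ ≡ ψ) ⊃ ((ψ ⊃ ψ) ⊃ ¬φ)) = 2/3 ⊃ 0 = 1/3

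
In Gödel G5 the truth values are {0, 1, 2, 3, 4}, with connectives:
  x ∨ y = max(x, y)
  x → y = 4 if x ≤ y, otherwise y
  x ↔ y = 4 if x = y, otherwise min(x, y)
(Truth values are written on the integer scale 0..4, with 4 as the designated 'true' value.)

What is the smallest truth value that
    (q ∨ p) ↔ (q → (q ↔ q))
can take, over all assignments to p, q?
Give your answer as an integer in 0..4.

Take p = 0, q = 0:
q ∨ p = 0 ∨ 0 = 0
q ↔ q = 0 ↔ 0 = 4
q → (q ↔ q) = 0 → 4 = 4
(q ∨ p) ↔ (q → (q ↔ q)) = 0 ↔ 4 = 0
No assignment yields a value below 0, so this is the minimum.

0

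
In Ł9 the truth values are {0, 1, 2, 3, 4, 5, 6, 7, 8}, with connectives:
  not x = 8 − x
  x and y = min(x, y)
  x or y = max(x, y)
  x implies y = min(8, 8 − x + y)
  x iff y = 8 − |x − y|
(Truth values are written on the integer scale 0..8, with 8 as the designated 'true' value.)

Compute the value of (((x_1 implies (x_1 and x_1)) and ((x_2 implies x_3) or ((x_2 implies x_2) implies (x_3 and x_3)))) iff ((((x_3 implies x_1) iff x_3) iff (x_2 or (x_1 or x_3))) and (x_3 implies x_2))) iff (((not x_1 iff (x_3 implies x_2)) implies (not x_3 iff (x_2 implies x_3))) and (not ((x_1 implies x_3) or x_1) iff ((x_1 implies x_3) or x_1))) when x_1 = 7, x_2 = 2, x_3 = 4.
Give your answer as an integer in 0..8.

x_1 and x_1 = 7 and 7 = 7
x_1 implies (x_1 and x_1) = 7 implies 7 = 8
x_2 implies x_3 = 2 implies 4 = 8
x_2 implies x_2 = 2 implies 2 = 8
x_3 and x_3 = 4 and 4 = 4
(x_2 implies x_2) implies (x_3 and x_3) = 8 implies 4 = 4
(x_2 implies x_3) or ((x_2 implies x_2) implies (x_3 and x_3)) = 8 or 4 = 8
(x_1 implies (x_1 and x_1)) and ((x_2 implies x_3) or ((x_2 implies x_2) implies (x_3 and x_3))) = 8 and 8 = 8
x_3 implies x_1 = 4 implies 7 = 8
(x_3 implies x_1) iff x_3 = 8 iff 4 = 4
x_1 or x_3 = 7 or 4 = 7
x_2 or (x_1 or x_3) = 2 or 7 = 7
((x_3 implies x_1) iff x_3) iff (x_2 or (x_1 or x_3)) = 4 iff 7 = 5
x_3 implies x_2 = 4 implies 2 = 6
(((x_3 implies x_1) iff x_3) iff (x_2 or (x_1 or x_3))) and (x_3 implies x_2) = 5 and 6 = 5
((x_1 implies (x_1 and x_1)) and ((x_2 implies x_3) or ((x_2 implies x_2) implies (x_3 and x_3)))) iff ((((x_3 implies x_1) iff x_3) iff (x_2 or (x_1 or x_3))) and (x_3 implies x_2)) = 8 iff 5 = 5
not x_1 = not 7 = 1
x_3 implies x_2 = 4 implies 2 = 6
not x_1 iff (x_3 implies x_2) = 1 iff 6 = 3
not x_3 = not 4 = 4
x_2 implies x_3 = 2 implies 4 = 8
not x_3 iff (x_2 implies x_3) = 4 iff 8 = 4
(not x_1 iff (x_3 implies x_2)) implies (not x_3 iff (x_2 implies x_3)) = 3 implies 4 = 8
x_1 implies x_3 = 7 implies 4 = 5
(x_1 implies x_3) or x_1 = 5 or 7 = 7
not ((x_1 implies x_3) or x_1) = not 7 = 1
x_1 implies x_3 = 7 implies 4 = 5
(x_1 implies x_3) or x_1 = 5 or 7 = 7
not ((x_1 implies x_3) or x_1) iff ((x_1 implies x_3) or x_1) = 1 iff 7 = 2
((not x_1 iff (x_3 implies x_2)) implies (not x_3 iff (x_2 implies x_3))) and (not ((x_1 implies x_3) or x_1) iff ((x_1 implies x_3) or x_1)) = 8 and 2 = 2
(((x_1 implies (x_1 and x_1)) and ((x_2 implies x_3) or ((x_2 implies x_2) implies (x_3 and x_3)))) iff ((((x_3 implies x_1) iff x_3) iff (x_2 or (x_1 or x_3))) and (x_3 implies x_2))) iff (((not x_1 iff (x_3 implies x_2)) implies (not x_3 iff (x_2 implies x_3))) and (not ((x_1 implies x_3) or x_1) iff ((x_1 implies x_3) or x_1))) = 5 iff 2 = 5

5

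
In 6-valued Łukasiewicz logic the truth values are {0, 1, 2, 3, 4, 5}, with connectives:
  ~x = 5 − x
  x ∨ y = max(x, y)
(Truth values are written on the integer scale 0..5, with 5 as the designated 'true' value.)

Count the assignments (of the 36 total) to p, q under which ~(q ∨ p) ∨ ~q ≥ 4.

12

value 5: 6 assignments (counts)
value 4: 6 assignments (counts)
value 3: 6 assignments
value 2: 6 assignments
value 1: 6 assignments
value 0: 6 assignments
So 12 of the 36 assignments meet the threshold.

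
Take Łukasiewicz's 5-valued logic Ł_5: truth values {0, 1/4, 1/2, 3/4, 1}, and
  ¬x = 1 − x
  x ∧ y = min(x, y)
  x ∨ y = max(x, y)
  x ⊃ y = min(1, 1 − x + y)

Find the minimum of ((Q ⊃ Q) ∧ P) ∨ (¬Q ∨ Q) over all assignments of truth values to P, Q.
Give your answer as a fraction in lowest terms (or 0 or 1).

Take P = 0, Q = 1/2:
Q ⊃ Q = 1/2 ⊃ 1/2 = 1
(Q ⊃ Q) ∧ P = 1 ∧ 0 = 0
¬Q = ¬1/2 = 1/2
¬Q ∨ Q = 1/2 ∨ 1/2 = 1/2
((Q ⊃ Q) ∧ P) ∨ (¬Q ∨ Q) = 0 ∨ 1/2 = 1/2
No assignment yields a value below 1/2, so this is the minimum.

1/2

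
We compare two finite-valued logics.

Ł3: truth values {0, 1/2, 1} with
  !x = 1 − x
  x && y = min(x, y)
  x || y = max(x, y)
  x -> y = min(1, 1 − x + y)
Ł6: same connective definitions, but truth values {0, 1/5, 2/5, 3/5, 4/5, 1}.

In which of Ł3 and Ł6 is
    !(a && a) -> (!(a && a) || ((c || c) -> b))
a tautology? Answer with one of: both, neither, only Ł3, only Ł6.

In Ł3: every assignment gives 1 — tautology.
In Ł6: every assignment gives 1 — tautology.

both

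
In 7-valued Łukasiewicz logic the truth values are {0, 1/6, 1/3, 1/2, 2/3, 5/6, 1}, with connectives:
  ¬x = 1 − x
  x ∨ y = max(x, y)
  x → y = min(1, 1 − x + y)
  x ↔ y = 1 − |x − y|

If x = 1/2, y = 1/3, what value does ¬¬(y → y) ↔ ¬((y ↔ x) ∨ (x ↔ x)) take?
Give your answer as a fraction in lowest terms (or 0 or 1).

0

y → y = 1/3 → 1/3 = 1
¬(y → y) = ¬1 = 0
¬¬(y → y) = ¬0 = 1
y ↔ x = 1/3 ↔ 1/2 = 5/6
x ↔ x = 1/2 ↔ 1/2 = 1
(y ↔ x) ∨ (x ↔ x) = 5/6 ∨ 1 = 1
¬((y ↔ x) ∨ (x ↔ x)) = ¬1 = 0
¬¬(y → y) ↔ ¬((y ↔ x) ∨ (x ↔ x)) = 1 ↔ 0 = 0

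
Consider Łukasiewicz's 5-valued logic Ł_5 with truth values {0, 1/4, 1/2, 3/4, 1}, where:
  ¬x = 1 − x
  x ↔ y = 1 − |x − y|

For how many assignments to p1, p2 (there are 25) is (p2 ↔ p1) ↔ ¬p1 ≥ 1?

value 1: 7 assignments (counts)
value 3/4: 7 assignments
value 1/2: 6 assignments
value 1/4: 3 assignments
value 0: 2 assignments
So 7 of the 25 assignments meet the threshold.

7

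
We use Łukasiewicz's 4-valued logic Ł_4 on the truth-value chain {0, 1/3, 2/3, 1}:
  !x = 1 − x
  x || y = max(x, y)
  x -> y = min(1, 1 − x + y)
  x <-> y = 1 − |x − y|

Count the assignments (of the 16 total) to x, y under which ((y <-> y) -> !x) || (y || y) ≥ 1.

x = 0, y = 0 ↦ 1  ≥
x = 0, y = 1/3 ↦ 1  ≥
x = 0, y = 2/3 ↦ 1  ≥
x = 0, y = 1 ↦ 1  ≥
x = 1/3, y = 0 ↦ 2/3  <
x = 1/3, y = 1/3 ↦ 2/3  <
x = 1/3, y = 2/3 ↦ 2/3  <
x = 1/3, y = 1 ↦ 1  ≥
x = 2/3, y = 0 ↦ 1/3  <
x = 2/3, y = 1/3 ↦ 1/3  <
x = 2/3, y = 2/3 ↦ 2/3  <
x = 2/3, y = 1 ↦ 1  ≥
x = 1, y = 0 ↦ 0  <
x = 1, y = 1/3 ↦ 1/3  <
x = 1, y = 2/3 ↦ 2/3  <
x = 1, y = 1 ↦ 1  ≥
So 7 of the 16 assignments meet the threshold.

7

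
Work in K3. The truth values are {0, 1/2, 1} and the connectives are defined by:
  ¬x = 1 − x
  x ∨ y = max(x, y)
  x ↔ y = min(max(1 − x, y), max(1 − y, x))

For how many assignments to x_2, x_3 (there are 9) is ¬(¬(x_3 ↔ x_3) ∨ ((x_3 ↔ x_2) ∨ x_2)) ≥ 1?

1

x_2 = 0, x_3 = 0 ↦ 0  <
x_2 = 0, x_3 = 1/2 ↦ 1/2  <
x_2 = 0, x_3 = 1 ↦ 1  ≥
x_2 = 1/2, x_3 = 0 ↦ 1/2  <
x_2 = 1/2, x_3 = 1/2 ↦ 1/2  <
x_2 = 1/2, x_3 = 1 ↦ 1/2  <
x_2 = 1, x_3 = 0 ↦ 0  <
x_2 = 1, x_3 = 1/2 ↦ 0  <
x_2 = 1, x_3 = 1 ↦ 0  <
So 1 of the 9 assignments meets the threshold.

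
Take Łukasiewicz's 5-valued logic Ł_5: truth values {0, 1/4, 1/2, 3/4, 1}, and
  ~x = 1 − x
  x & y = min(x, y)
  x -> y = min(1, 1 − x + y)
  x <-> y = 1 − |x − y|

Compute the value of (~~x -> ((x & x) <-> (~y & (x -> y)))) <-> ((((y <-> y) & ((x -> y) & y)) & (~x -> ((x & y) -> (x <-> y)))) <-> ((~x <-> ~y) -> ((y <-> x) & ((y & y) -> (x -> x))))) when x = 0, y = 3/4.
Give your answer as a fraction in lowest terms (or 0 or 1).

~x = ~0 = 1
~~x = ~1 = 0
x & x = 0 & 0 = 0
~y = ~3/4 = 1/4
x -> y = 0 -> 3/4 = 1
~y & (x -> y) = 1/4 & 1 = 1/4
(x & x) <-> (~y & (x -> y)) = 0 <-> 1/4 = 3/4
~~x -> ((x & x) <-> (~y & (x -> y))) = 0 -> 3/4 = 1
y <-> y = 3/4 <-> 3/4 = 1
x -> y = 0 -> 3/4 = 1
(x -> y) & y = 1 & 3/4 = 3/4
(y <-> y) & ((x -> y) & y) = 1 & 3/4 = 3/4
~x = ~0 = 1
x & y = 0 & 3/4 = 0
x <-> y = 0 <-> 3/4 = 1/4
(x & y) -> (x <-> y) = 0 -> 1/4 = 1
~x -> ((x & y) -> (x <-> y)) = 1 -> 1 = 1
((y <-> y) & ((x -> y) & y)) & (~x -> ((x & y) -> (x <-> y))) = 3/4 & 1 = 3/4
~x = ~0 = 1
~y = ~3/4 = 1/4
~x <-> ~y = 1 <-> 1/4 = 1/4
y <-> x = 3/4 <-> 0 = 1/4
y & y = 3/4 & 3/4 = 3/4
x -> x = 0 -> 0 = 1
(y & y) -> (x -> x) = 3/4 -> 1 = 1
(y <-> x) & ((y & y) -> (x -> x)) = 1/4 & 1 = 1/4
(~x <-> ~y) -> ((y <-> x) & ((y & y) -> (x -> x))) = 1/4 -> 1/4 = 1
(((y <-> y) & ((x -> y) & y)) & (~x -> ((x & y) -> (x <-> y)))) <-> ((~x <-> ~y) -> ((y <-> x) & ((y & y) -> (x -> x)))) = 3/4 <-> 1 = 3/4
(~~x -> ((x & x) <-> (~y & (x -> y)))) <-> ((((y <-> y) & ((x -> y) & y)) & (~x -> ((x & y) -> (x <-> y)))) <-> ((~x <-> ~y) -> ((y <-> x) & ((y & y) -> (x -> x))))) = 1 <-> 3/4 = 3/4

3/4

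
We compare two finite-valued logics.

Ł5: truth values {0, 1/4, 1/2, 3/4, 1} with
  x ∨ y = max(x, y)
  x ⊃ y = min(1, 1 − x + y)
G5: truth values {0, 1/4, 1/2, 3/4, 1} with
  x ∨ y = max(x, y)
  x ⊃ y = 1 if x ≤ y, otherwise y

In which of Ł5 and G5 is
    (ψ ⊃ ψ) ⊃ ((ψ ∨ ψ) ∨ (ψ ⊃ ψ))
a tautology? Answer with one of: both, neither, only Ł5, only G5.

In Ł5: every assignment gives 1 — tautology.
In G5: every assignment gives 1 — tautology.

both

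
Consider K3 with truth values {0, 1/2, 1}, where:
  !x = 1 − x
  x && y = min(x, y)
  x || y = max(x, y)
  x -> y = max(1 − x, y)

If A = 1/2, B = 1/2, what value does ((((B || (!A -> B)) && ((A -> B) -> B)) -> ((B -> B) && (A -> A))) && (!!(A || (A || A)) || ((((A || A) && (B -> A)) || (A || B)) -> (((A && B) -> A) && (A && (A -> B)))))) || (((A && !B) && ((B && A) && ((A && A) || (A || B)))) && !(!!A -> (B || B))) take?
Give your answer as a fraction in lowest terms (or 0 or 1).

!A = !1/2 = 1/2
!A -> B = 1/2 -> 1/2 = 1/2
B || (!A -> B) = 1/2 || 1/2 = 1/2
A -> B = 1/2 -> 1/2 = 1/2
(A -> B) -> B = 1/2 -> 1/2 = 1/2
(B || (!A -> B)) && ((A -> B) -> B) = 1/2 && 1/2 = 1/2
B -> B = 1/2 -> 1/2 = 1/2
A -> A = 1/2 -> 1/2 = 1/2
(B -> B) && (A -> A) = 1/2 && 1/2 = 1/2
((B || (!A -> B)) && ((A -> B) -> B)) -> ((B -> B) && (A -> A)) = 1/2 -> 1/2 = 1/2
A || A = 1/2 || 1/2 = 1/2
A || (A || A) = 1/2 || 1/2 = 1/2
!(A || (A || A)) = !1/2 = 1/2
!!(A || (A || A)) = !1/2 = 1/2
A || A = 1/2 || 1/2 = 1/2
B -> A = 1/2 -> 1/2 = 1/2
(A || A) && (B -> A) = 1/2 && 1/2 = 1/2
A || B = 1/2 || 1/2 = 1/2
((A || A) && (B -> A)) || (A || B) = 1/2 || 1/2 = 1/2
A && B = 1/2 && 1/2 = 1/2
(A && B) -> A = 1/2 -> 1/2 = 1/2
A -> B = 1/2 -> 1/2 = 1/2
A && (A -> B) = 1/2 && 1/2 = 1/2
((A && B) -> A) && (A && (A -> B)) = 1/2 && 1/2 = 1/2
(((A || A) && (B -> A)) || (A || B)) -> (((A && B) -> A) && (A && (A -> B))) = 1/2 -> 1/2 = 1/2
!!(A || (A || A)) || ((((A || A) && (B -> A)) || (A || B)) -> (((A && B) -> A) && (A && (A -> B)))) = 1/2 || 1/2 = 1/2
(((B || (!A -> B)) && ((A -> B) -> B)) -> ((B -> B) && (A -> A))) && (!!(A || (A || A)) || ((((A || A) && (B -> A)) || (A || B)) -> (((A && B) -> A) && (A && (A -> B))))) = 1/2 && 1/2 = 1/2
!B = !1/2 = 1/2
A && !B = 1/2 && 1/2 = 1/2
B && A = 1/2 && 1/2 = 1/2
A && A = 1/2 && 1/2 = 1/2
A || B = 1/2 || 1/2 = 1/2
(A && A) || (A || B) = 1/2 || 1/2 = 1/2
(B && A) && ((A && A) || (A || B)) = 1/2 && 1/2 = 1/2
(A && !B) && ((B && A) && ((A && A) || (A || B))) = 1/2 && 1/2 = 1/2
!A = !1/2 = 1/2
!!A = !1/2 = 1/2
B || B = 1/2 || 1/2 = 1/2
!!A -> (B || B) = 1/2 -> 1/2 = 1/2
!(!!A -> (B || B)) = !1/2 = 1/2
((A && !B) && ((B && A) && ((A && A) || (A || B)))) && !(!!A -> (B || B)) = 1/2 && 1/2 = 1/2
((((B || (!A -> B)) && ((A -> B) -> B)) -> ((B -> B) && (A -> A))) && (!!(A || (A || A)) || ((((A || A) && (B -> A)) || (A || B)) -> (((A && B) -> A) && (A && (A -> B)))))) || (((A && !B) && ((B && A) && ((A && A) || (A || B)))) && !(!!A -> (B || B))) = 1/2 || 1/2 = 1/2

1/2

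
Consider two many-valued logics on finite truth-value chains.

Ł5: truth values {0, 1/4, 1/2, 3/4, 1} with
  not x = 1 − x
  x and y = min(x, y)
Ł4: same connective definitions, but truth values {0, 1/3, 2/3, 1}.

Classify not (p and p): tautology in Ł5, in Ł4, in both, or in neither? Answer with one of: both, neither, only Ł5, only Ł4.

In Ł5: at p = 1/4 the value is 3/4 — not a tautology.
In Ł4: at p = 1/3 the value is 2/3 — not a tautology.

neither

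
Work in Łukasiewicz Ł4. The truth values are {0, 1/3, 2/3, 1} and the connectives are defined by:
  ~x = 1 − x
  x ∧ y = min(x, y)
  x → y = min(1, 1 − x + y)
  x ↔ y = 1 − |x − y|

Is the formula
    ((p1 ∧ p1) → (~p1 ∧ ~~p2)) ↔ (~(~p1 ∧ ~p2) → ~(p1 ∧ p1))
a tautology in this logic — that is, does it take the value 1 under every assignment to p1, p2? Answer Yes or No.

No

Counterexample: take p1 = 1/3, p2 = 0.
p1 ∧ p1 = 1/3 ∧ 1/3 = 1/3
~p1 = ~1/3 = 2/3
~p2 = ~0 = 1
~~p2 = ~1 = 0
~p1 ∧ ~~p2 = 2/3 ∧ 0 = 0
(p1 ∧ p1) → (~p1 ∧ ~~p2) = 1/3 → 0 = 2/3
~p1 = ~1/3 = 2/3
~p2 = ~0 = 1
~p1 ∧ ~p2 = 2/3 ∧ 1 = 2/3
~(~p1 ∧ ~p2) = ~2/3 = 1/3
p1 ∧ p1 = 1/3 ∧ 1/3 = 1/3
~(p1 ∧ p1) = ~1/3 = 2/3
~(~p1 ∧ ~p2) → ~(p1 ∧ p1) = 1/3 → 2/3 = 1
((p1 ∧ p1) → (~p1 ∧ ~~p2)) ↔ (~(~p1 ∧ ~p2) → ~(p1 ∧ p1)) = 2/3 ↔ 1 = 2/3
This gives 2/3 ≠ 1.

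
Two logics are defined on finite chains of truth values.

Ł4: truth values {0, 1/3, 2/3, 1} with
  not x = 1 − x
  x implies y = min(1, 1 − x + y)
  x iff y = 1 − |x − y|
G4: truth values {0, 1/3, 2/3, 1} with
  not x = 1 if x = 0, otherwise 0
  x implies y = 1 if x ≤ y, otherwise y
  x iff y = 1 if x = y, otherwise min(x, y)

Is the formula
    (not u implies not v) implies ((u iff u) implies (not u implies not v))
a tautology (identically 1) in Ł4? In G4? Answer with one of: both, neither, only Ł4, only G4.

both

In Ł4: every assignment gives 1 — tautology.
In G4: every assignment gives 1 — tautology.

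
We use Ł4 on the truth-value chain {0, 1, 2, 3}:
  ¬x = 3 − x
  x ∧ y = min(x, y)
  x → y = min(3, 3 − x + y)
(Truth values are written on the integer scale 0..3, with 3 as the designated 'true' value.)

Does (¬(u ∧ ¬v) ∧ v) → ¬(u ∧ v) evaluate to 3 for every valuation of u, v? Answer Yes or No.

No

Counterexample: take u = 1, v = 3.
¬v = ¬3 = 0
u ∧ ¬v = 1 ∧ 0 = 0
¬(u ∧ ¬v) = ¬0 = 3
¬(u ∧ ¬v) ∧ v = 3 ∧ 3 = 3
u ∧ v = 1 ∧ 3 = 1
¬(u ∧ v) = ¬1 = 2
(¬(u ∧ ¬v) ∧ v) → ¬(u ∧ v) = 3 → 2 = 2
This gives 2 ≠ 3.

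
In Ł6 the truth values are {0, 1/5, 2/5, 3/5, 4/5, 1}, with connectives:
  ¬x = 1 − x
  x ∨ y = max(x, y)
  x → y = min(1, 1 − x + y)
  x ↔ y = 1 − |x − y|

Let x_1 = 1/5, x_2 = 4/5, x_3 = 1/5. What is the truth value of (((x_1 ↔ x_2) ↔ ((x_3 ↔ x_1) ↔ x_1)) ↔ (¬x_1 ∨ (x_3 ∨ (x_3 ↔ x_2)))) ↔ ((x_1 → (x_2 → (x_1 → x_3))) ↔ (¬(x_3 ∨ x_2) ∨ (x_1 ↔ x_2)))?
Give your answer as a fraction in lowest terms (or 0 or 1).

2/5

x_1 ↔ x_2 = 1/5 ↔ 4/5 = 2/5
x_3 ↔ x_1 = 1/5 ↔ 1/5 = 1
(x_3 ↔ x_1) ↔ x_1 = 1 ↔ 1/5 = 1/5
(x_1 ↔ x_2) ↔ ((x_3 ↔ x_1) ↔ x_1) = 2/5 ↔ 1/5 = 4/5
¬x_1 = ¬1/5 = 4/5
x_3 ↔ x_2 = 1/5 ↔ 4/5 = 2/5
x_3 ∨ (x_3 ↔ x_2) = 1/5 ∨ 2/5 = 2/5
¬x_1 ∨ (x_3 ∨ (x_3 ↔ x_2)) = 4/5 ∨ 2/5 = 4/5
((x_1 ↔ x_2) ↔ ((x_3 ↔ x_1) ↔ x_1)) ↔ (¬x_1 ∨ (x_3 ∨ (x_3 ↔ x_2))) = 4/5 ↔ 4/5 = 1
x_1 → x_3 = 1/5 → 1/5 = 1
x_2 → (x_1 → x_3) = 4/5 → 1 = 1
x_1 → (x_2 → (x_1 → x_3)) = 1/5 → 1 = 1
x_3 ∨ x_2 = 1/5 ∨ 4/5 = 4/5
¬(x_3 ∨ x_2) = ¬4/5 = 1/5
x_1 ↔ x_2 = 1/5 ↔ 4/5 = 2/5
¬(x_3 ∨ x_2) ∨ (x_1 ↔ x_2) = 1/5 ∨ 2/5 = 2/5
(x_1 → (x_2 → (x_1 → x_3))) ↔ (¬(x_3 ∨ x_2) ∨ (x_1 ↔ x_2)) = 1 ↔ 2/5 = 2/5
(((x_1 ↔ x_2) ↔ ((x_3 ↔ x_1) ↔ x_1)) ↔ (¬x_1 ∨ (x_3 ∨ (x_3 ↔ x_2)))) ↔ ((x_1 → (x_2 → (x_1 → x_3))) ↔ (¬(x_3 ∨ x_2) ∨ (x_1 ↔ x_2))) = 1 ↔ 2/5 = 2/5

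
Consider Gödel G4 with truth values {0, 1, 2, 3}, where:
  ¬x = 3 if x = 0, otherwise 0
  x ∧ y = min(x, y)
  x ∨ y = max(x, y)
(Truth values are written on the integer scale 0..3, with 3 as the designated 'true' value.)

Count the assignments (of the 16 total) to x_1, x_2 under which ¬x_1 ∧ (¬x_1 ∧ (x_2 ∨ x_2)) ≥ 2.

2

x_1 = 0, x_2 = 0 ↦ 0  <
x_1 = 0, x_2 = 1 ↦ 1  <
x_1 = 0, x_2 = 2 ↦ 2  ≥
x_1 = 0, x_2 = 3 ↦ 3  ≥
x_1 = 1, x_2 = 0 ↦ 0  <
x_1 = 1, x_2 = 1 ↦ 0  <
x_1 = 1, x_2 = 2 ↦ 0  <
x_1 = 1, x_2 = 3 ↦ 0  <
x_1 = 2, x_2 = 0 ↦ 0  <
x_1 = 2, x_2 = 1 ↦ 0  <
x_1 = 2, x_2 = 2 ↦ 0  <
x_1 = 2, x_2 = 3 ↦ 0  <
x_1 = 3, x_2 = 0 ↦ 0  <
x_1 = 3, x_2 = 1 ↦ 0  <
x_1 = 3, x_2 = 2 ↦ 0  <
x_1 = 3, x_2 = 3 ↦ 0  <
So 2 of the 16 assignments meet the threshold.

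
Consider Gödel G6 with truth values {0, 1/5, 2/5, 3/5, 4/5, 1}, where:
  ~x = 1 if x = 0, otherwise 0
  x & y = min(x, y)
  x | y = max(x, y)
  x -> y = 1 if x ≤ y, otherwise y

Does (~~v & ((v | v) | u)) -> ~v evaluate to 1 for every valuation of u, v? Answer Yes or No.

Counterexample: take u = 0, v = 1/5.
~v = ~1/5 = 0
~~v = ~0 = 1
v | v = 1/5 | 1/5 = 1/5
(v | v) | u = 1/5 | 0 = 1/5
~~v & ((v | v) | u) = 1 & 1/5 = 1/5
~v = ~1/5 = 0
(~~v & ((v | v) | u)) -> ~v = 1/5 -> 0 = 0
This gives 0 ≠ 1.

No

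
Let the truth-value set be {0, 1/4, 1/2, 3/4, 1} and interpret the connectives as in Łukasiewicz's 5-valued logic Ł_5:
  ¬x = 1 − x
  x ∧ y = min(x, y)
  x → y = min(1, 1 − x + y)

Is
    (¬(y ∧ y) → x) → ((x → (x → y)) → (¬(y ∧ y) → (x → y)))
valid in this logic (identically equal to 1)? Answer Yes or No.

At x = 1/4, y = 1, for instance:
y ∧ y = 1 ∧ 1 = 1
¬(y ∧ y) = ¬1 = 0
¬(y ∧ y) → x = 0 → 1/4 = 1
x → y = 1/4 → 1 = 1
x → (x → y) = 1/4 → 1 = 1
¬(y ∧ y) → (x → y) = 0 → 1 = 1
(x → (x → y)) → (¬(y ∧ y) → (x → y)) = 1 → 1 = 1
(¬(y ∧ y) → x) → ((x → (x → y)) → (¬(y ∧ y) → (x → y))) = 1 → 1 = 1
and checking the remaining 24 assignments likewise gives ≥ 1 in every case.

Yes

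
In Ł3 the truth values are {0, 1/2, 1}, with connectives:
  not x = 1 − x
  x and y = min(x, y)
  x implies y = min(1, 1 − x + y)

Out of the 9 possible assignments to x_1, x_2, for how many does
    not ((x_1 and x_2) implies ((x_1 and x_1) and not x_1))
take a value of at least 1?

x_1 = 0, x_2 = 0 ↦ 0  <
x_1 = 0, x_2 = 1/2 ↦ 0  <
x_1 = 0, x_2 = 1 ↦ 0  <
x_1 = 1/2, x_2 = 0 ↦ 0  <
x_1 = 1/2, x_2 = 1/2 ↦ 0  <
x_1 = 1/2, x_2 = 1 ↦ 0  <
x_1 = 1, x_2 = 0 ↦ 0  <
x_1 = 1, x_2 = 1/2 ↦ 1/2  <
x_1 = 1, x_2 = 1 ↦ 1  ≥
So 1 of the 9 assignments meets the threshold.

1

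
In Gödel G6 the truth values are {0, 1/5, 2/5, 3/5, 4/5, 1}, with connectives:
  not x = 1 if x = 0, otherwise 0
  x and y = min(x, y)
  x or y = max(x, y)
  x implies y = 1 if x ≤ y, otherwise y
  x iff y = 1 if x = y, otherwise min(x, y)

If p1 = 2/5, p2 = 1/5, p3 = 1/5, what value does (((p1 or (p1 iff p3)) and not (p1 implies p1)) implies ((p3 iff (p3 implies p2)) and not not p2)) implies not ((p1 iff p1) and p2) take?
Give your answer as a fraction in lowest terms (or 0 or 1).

p1 iff p3 = 2/5 iff 1/5 = 1/5
p1 or (p1 iff p3) = 2/5 or 1/5 = 2/5
p1 implies p1 = 2/5 implies 2/5 = 1
not (p1 implies p1) = not 1 = 0
(p1 or (p1 iff p3)) and not (p1 implies p1) = 2/5 and 0 = 0
p3 implies p2 = 1/5 implies 1/5 = 1
p3 iff (p3 implies p2) = 1/5 iff 1 = 1/5
not p2 = not 1/5 = 0
not not p2 = not 0 = 1
(p3 iff (p3 implies p2)) and not not p2 = 1/5 and 1 = 1/5
((p1 or (p1 iff p3)) and not (p1 implies p1)) implies ((p3 iff (p3 implies p2)) and not not p2) = 0 implies 1/5 = 1
p1 iff p1 = 2/5 iff 2/5 = 1
(p1 iff p1) and p2 = 1 and 1/5 = 1/5
not ((p1 iff p1) and p2) = not 1/5 = 0
(((p1 or (p1 iff p3)) and not (p1 implies p1)) implies ((p3 iff (p3 implies p2)) and not not p2)) implies not ((p1 iff p1) and p2) = 1 implies 0 = 0

0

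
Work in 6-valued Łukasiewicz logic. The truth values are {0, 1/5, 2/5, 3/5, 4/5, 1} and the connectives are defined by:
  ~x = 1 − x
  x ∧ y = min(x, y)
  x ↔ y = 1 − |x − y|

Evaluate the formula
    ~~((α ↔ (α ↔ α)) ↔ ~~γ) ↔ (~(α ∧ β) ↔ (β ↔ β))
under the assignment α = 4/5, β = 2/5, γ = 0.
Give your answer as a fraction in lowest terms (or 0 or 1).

α ↔ α = 4/5 ↔ 4/5 = 1
α ↔ (α ↔ α) = 4/5 ↔ 1 = 4/5
~γ = ~0 = 1
~~γ = ~1 = 0
(α ↔ (α ↔ α)) ↔ ~~γ = 4/5 ↔ 0 = 1/5
~((α ↔ (α ↔ α)) ↔ ~~γ) = ~1/5 = 4/5
~~((α ↔ (α ↔ α)) ↔ ~~γ) = ~4/5 = 1/5
α ∧ β = 4/5 ∧ 2/5 = 2/5
~(α ∧ β) = ~2/5 = 3/5
β ↔ β = 2/5 ↔ 2/5 = 1
~(α ∧ β) ↔ (β ↔ β) = 3/5 ↔ 1 = 3/5
~~((α ↔ (α ↔ α)) ↔ ~~γ) ↔ (~(α ∧ β) ↔ (β ↔ β)) = 1/5 ↔ 3/5 = 3/5

3/5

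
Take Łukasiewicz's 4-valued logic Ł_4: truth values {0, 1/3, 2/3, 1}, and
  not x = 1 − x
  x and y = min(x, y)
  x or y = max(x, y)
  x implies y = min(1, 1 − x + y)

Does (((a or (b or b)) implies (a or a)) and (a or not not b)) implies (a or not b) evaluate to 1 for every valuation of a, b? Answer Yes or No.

Counterexample: take a = 1/3, b = 2/3.
b or b = 2/3 or 2/3 = 2/3
a or (b or b) = 1/3 or 2/3 = 2/3
a or a = 1/3 or 1/3 = 1/3
(a or (b or b)) implies (a or a) = 2/3 implies 1/3 = 2/3
not b = not 2/3 = 1/3
not not b = not 1/3 = 2/3
a or not not b = 1/3 or 2/3 = 2/3
((a or (b or b)) implies (a or a)) and (a or not not b) = 2/3 and 2/3 = 2/3
not b = not 2/3 = 1/3
a or not b = 1/3 or 1/3 = 1/3
(((a or (b or b)) implies (a or a)) and (a or not not b)) implies (a or not b) = 2/3 implies 1/3 = 2/3
This gives 2/3 ≠ 1.

No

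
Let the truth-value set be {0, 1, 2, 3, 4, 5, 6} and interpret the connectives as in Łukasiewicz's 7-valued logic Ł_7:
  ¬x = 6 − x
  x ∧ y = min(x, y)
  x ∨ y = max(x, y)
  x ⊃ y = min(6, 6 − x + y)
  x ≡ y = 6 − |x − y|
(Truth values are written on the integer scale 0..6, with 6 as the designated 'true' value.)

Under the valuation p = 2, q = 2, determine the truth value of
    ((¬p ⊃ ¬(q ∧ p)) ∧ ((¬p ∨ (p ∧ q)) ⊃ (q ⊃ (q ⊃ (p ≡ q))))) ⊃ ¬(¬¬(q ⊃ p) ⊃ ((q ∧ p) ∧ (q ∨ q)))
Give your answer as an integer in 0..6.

¬p = ¬2 = 4
q ∧ p = 2 ∧ 2 = 2
¬(q ∧ p) = ¬2 = 4
¬p ⊃ ¬(q ∧ p) = 4 ⊃ 4 = 6
¬p = ¬2 = 4
p ∧ q = 2 ∧ 2 = 2
¬p ∨ (p ∧ q) = 4 ∨ 2 = 4
p ≡ q = 2 ≡ 2 = 6
q ⊃ (p ≡ q) = 2 ⊃ 6 = 6
q ⊃ (q ⊃ (p ≡ q)) = 2 ⊃ 6 = 6
(¬p ∨ (p ∧ q)) ⊃ (q ⊃ (q ⊃ (p ≡ q))) = 4 ⊃ 6 = 6
(¬p ⊃ ¬(q ∧ p)) ∧ ((¬p ∨ (p ∧ q)) ⊃ (q ⊃ (q ⊃ (p ≡ q)))) = 6 ∧ 6 = 6
q ⊃ p = 2 ⊃ 2 = 6
¬(q ⊃ p) = ¬6 = 0
¬¬(q ⊃ p) = ¬0 = 6
q ∧ p = 2 ∧ 2 = 2
q ∨ q = 2 ∨ 2 = 2
(q ∧ p) ∧ (q ∨ q) = 2 ∧ 2 = 2
¬¬(q ⊃ p) ⊃ ((q ∧ p) ∧ (q ∨ q)) = 6 ⊃ 2 = 2
¬(¬¬(q ⊃ p) ⊃ ((q ∧ p) ∧ (q ∨ q))) = ¬2 = 4
((¬p ⊃ ¬(q ∧ p)) ∧ ((¬p ∨ (p ∧ q)) ⊃ (q ⊃ (q ⊃ (p ≡ q))))) ⊃ ¬(¬¬(q ⊃ p) ⊃ ((q ∧ p) ∧ (q ∨ q))) = 6 ⊃ 4 = 4

4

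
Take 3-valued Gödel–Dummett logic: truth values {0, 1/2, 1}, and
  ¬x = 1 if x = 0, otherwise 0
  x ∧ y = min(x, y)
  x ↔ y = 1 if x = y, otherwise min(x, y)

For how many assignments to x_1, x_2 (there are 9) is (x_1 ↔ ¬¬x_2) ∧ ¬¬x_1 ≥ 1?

x_1 = 0, x_2 = 0 ↦ 0  <
x_1 = 0, x_2 = 1/2 ↦ 0  <
x_1 = 0, x_2 = 1 ↦ 0  <
x_1 = 1/2, x_2 = 0 ↦ 0  <
x_1 = 1/2, x_2 = 1/2 ↦ 1/2  <
x_1 = 1/2, x_2 = 1 ↦ 1/2  <
x_1 = 1, x_2 = 0 ↦ 0  <
x_1 = 1, x_2 = 1/2 ↦ 1  ≥
x_1 = 1, x_2 = 1 ↦ 1  ≥
So 2 of the 9 assignments meet the threshold.

2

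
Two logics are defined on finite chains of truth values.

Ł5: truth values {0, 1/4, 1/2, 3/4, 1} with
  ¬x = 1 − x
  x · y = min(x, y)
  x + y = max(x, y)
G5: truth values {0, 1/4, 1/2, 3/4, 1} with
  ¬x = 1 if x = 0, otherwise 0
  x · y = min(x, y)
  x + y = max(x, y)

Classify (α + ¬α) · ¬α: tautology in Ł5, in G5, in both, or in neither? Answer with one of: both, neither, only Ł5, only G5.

neither

In Ł5: at α = 1/4 the value is 3/4 — not a tautology.
In G5: at α = 1/4 the value is 0 — not a tautology.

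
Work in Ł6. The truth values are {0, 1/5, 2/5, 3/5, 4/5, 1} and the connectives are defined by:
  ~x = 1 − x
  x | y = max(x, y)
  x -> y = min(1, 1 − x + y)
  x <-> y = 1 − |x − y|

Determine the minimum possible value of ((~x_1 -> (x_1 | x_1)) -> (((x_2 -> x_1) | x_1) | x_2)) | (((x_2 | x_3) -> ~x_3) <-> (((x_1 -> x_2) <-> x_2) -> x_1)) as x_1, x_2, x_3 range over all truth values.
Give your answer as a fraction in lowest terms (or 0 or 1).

Take x_1 = 3/5, x_2 = 4/5, x_3 = 0:
~x_1 = ~3/5 = 2/5
x_1 | x_1 = 3/5 | 3/5 = 3/5
~x_1 -> (x_1 | x_1) = 2/5 -> 3/5 = 1
x_2 -> x_1 = 4/5 -> 3/5 = 4/5
(x_2 -> x_1) | x_1 = 4/5 | 3/5 = 4/5
((x_2 -> x_1) | x_1) | x_2 = 4/5 | 4/5 = 4/5
(~x_1 -> (x_1 | x_1)) -> (((x_2 -> x_1) | x_1) | x_2) = 1 -> 4/5 = 4/5
x_2 | x_3 = 4/5 | 0 = 4/5
~x_3 = ~0 = 1
(x_2 | x_3) -> ~x_3 = 4/5 -> 1 = 1
x_1 -> x_2 = 3/5 -> 4/5 = 1
(x_1 -> x_2) <-> x_2 = 1 <-> 4/5 = 4/5
((x_1 -> x_2) <-> x_2) -> x_1 = 4/5 -> 3/5 = 4/5
((x_2 | x_3) -> ~x_3) <-> (((x_1 -> x_2) <-> x_2) -> x_1) = 1 <-> 4/5 = 4/5
((~x_1 -> (x_1 | x_1)) -> (((x_2 -> x_1) | x_1) | x_2)) | (((x_2 | x_3) -> ~x_3) <-> (((x_1 -> x_2) <-> x_2) -> x_1)) = 4/5 | 4/5 = 4/5
No assignment yields a value below 4/5, so this is the minimum.

4/5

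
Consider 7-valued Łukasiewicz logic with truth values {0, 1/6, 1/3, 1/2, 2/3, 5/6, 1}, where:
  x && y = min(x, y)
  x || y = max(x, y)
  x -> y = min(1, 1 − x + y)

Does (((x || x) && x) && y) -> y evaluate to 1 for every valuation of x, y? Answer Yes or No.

At x = 1/6, y = 1/3, for instance:
x || x = 1/6 || 1/6 = 1/6
(x || x) && x = 1/6 && 1/6 = 1/6
((x || x) && x) && y = 1/6 && 1/3 = 1/6
(((x || x) && x) && y) -> y = 1/6 -> 1/3 = 1
and checking the remaining 48 assignments likewise gives ≥ 1 in every case.

Yes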